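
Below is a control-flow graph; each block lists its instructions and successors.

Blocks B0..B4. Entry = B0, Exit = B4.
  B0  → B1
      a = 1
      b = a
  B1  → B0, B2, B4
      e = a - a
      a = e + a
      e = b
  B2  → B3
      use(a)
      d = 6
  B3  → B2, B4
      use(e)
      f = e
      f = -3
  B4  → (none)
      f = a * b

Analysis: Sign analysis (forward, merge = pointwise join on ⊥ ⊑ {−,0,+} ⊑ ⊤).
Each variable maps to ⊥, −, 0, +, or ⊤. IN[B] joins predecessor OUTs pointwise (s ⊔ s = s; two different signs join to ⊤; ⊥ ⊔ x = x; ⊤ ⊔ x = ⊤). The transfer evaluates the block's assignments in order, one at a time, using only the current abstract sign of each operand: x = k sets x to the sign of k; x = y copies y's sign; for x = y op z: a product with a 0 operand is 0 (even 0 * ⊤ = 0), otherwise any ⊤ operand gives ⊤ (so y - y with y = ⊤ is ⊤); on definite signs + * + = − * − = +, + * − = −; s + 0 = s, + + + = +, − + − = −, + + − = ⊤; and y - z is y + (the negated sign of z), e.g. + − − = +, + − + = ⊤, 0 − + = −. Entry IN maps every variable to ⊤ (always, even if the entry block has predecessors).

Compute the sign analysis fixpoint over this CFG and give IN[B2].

Answer: {a: ⊤, b: +, c: ⊤, d: ⊤, e: +, f: ⊤}

Derivation:
Per-block solution:
  B0:   IN=(all ⊤)   OUT={a:+, b:+; rest ⊤}
  B1:   IN={a:+, b:+; rest ⊤}   OUT={b:+, e:+; rest ⊤}
  B2:   IN={b:+, e:+; rest ⊤}   OUT={b:+, d:+, e:+; rest ⊤}
  B3:   IN={b:+, d:+, e:+; rest ⊤}   OUT={b:+, d:+, e:+, f:-; rest ⊤}
  B4:   IN={b:+, e:+; rest ⊤}   OUT={b:+, e:+; rest ⊤}

Merge at B2: IN[B2] = OUT[B1] ⊔ OUT[B3] = {a: ⊤, b: +, c: ⊤, d: ⊤, e: +, f: ⊤}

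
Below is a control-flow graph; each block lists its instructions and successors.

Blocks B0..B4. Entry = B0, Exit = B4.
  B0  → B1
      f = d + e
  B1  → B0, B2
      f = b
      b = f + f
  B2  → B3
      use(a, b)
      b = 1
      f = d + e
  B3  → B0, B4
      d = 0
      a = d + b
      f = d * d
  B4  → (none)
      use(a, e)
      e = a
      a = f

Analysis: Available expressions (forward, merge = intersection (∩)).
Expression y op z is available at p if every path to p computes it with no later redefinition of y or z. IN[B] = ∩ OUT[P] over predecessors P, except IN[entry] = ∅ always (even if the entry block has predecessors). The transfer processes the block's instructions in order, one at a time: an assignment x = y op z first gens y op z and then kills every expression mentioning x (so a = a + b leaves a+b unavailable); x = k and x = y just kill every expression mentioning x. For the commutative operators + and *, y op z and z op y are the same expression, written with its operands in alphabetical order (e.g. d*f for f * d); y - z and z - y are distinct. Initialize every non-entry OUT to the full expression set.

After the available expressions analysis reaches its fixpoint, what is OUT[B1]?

Answer: {d+e, f+f}

Working:
Converged values:
  B0:  IN={}  OUT={d+e}
  B1:  IN={d+e}  OUT={d+e, f+f}
  B2:  IN={d+e, f+f}  OUT={d+e}
  B3:  IN={d+e}  OUT={b+d, d*d}
  B4:  IN={b+d, d*d}  OUT={b+d, d*d}

Merge at B1: IN[B1] = OUT[B0] = {d+e}
Applying B1's transfer function to that IN value gives OUT[B1] (row B1 above).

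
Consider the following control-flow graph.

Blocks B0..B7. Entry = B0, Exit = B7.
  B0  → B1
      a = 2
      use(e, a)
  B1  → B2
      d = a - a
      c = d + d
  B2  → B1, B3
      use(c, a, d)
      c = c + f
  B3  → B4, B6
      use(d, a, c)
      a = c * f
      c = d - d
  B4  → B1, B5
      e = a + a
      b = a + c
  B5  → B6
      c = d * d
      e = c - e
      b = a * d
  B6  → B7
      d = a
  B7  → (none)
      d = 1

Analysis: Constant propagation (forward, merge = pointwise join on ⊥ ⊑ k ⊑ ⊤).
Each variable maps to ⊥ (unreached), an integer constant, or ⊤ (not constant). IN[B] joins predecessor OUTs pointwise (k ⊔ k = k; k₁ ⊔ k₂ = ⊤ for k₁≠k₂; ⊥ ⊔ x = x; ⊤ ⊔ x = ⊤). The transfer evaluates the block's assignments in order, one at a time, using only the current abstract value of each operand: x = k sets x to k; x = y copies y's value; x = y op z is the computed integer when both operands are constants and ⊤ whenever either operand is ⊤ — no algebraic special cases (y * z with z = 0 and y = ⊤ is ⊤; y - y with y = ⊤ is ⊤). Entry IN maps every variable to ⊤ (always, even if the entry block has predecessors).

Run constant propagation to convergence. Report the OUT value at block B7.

Answer: {a: ⊤, b: ⊤, c: ⊤, d: 1, e: ⊤, f: ⊤}

Trace:
Per-block solution:
  B0:   IN=(all ⊤)   OUT={a:2; rest ⊤}
  B1:   IN=(all ⊤)   OUT=(all ⊤)
  B2:   IN=(all ⊤)   OUT=(all ⊤)
  B3:   IN=(all ⊤)   OUT=(all ⊤)
  B4:   IN=(all ⊤)   OUT=(all ⊤)
  B5:   IN=(all ⊤)   OUT=(all ⊤)
  B6:   IN=(all ⊤)   OUT=(all ⊤)
  B7:   IN=(all ⊤)   OUT={d:1; rest ⊤}

Merge at B7: IN[B7] = OUT[B6] = {a: ⊤, b: ⊤, c: ⊤, d: ⊤, e: ⊤, f: ⊤}
Applying B7's transfer function to that IN value gives OUT[B7] (row B7 above).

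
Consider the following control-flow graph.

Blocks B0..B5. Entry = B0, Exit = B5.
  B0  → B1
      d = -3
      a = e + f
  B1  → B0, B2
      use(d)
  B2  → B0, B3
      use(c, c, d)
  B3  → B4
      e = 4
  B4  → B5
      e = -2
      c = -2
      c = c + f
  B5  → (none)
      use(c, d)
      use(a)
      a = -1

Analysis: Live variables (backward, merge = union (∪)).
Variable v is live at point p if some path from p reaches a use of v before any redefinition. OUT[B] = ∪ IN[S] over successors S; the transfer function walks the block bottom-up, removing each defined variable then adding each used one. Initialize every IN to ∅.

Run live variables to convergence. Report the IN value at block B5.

Fixpoint table:
  B0: | IN={c, e, f} | OUT={a, c, d, e, f}
  B1: | IN={a, c, d, e, f} | OUT={a, c, d, e, f}
  B2: | IN={a, c, d, e, f} | OUT={a, c, d, e, f}
  B3: | IN={a, d, f} | OUT={a, d, f}
  B4: | IN={a, d, f} | OUT={a, c, d}
  B5: | IN={a, c, d} | OUT={}

B5 is the boundary node: OUT[B5] = {}
Applying B5's transfer function to that OUT value gives IN[B5] (row B5 above).

Answer: {a, c, d}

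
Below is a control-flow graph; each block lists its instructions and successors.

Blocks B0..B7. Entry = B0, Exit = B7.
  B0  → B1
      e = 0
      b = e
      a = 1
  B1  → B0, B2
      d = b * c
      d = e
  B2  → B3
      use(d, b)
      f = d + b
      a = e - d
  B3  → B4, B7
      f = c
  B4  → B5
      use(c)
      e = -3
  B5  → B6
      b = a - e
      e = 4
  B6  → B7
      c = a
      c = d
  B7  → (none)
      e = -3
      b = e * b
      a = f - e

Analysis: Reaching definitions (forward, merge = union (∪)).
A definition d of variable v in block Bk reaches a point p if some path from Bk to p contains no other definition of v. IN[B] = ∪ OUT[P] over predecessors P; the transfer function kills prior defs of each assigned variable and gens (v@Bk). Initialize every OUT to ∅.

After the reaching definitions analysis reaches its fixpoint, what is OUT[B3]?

Converged values:
  B0:   IN={a@B0, b@B0, d@B1, e@B0}   OUT={a@B0, b@B0, d@B1, e@B0}
  B1:   IN={a@B0, b@B0, d@B1, e@B0}   OUT={a@B0, b@B0, d@B1, e@B0}
  B2:   IN={a@B0, b@B0, d@B1, e@B0}   OUT={a@B2, b@B0, d@B1, e@B0, f@B2}
  B3:   IN={a@B2, b@B0, d@B1, e@B0, f@B2}   OUT={a@B2, b@B0, d@B1, e@B0, f@B3}
  B4:   IN={a@B2, b@B0, d@B1, e@B0, f@B3}   OUT={a@B2, b@B0, d@B1, e@B4, f@B3}
  B5:   IN={a@B2, b@B0, d@B1, e@B4, f@B3}   OUT={a@B2, b@B5, d@B1, e@B5, f@B3}
  B6:   IN={a@B2, b@B5, d@B1, e@B5, f@B3}   OUT={a@B2, b@B5, c@B6, d@B1, e@B5, f@B3}
  B7:   IN={a@B2, b@B0, b@B5, c@B6, d@B1, e@B0, e@B5, f@B3}   OUT={a@B7, b@B7, c@B6, d@B1, e@B7, f@B3}

Merge at B3: IN[B3] = OUT[B2] = {a@B2, b@B0, d@B1, e@B0, f@B2}
Applying B3's transfer function to that IN value gives OUT[B3] (row B3 above).

Answer: {a@B2, b@B0, d@B1, e@B0, f@B3}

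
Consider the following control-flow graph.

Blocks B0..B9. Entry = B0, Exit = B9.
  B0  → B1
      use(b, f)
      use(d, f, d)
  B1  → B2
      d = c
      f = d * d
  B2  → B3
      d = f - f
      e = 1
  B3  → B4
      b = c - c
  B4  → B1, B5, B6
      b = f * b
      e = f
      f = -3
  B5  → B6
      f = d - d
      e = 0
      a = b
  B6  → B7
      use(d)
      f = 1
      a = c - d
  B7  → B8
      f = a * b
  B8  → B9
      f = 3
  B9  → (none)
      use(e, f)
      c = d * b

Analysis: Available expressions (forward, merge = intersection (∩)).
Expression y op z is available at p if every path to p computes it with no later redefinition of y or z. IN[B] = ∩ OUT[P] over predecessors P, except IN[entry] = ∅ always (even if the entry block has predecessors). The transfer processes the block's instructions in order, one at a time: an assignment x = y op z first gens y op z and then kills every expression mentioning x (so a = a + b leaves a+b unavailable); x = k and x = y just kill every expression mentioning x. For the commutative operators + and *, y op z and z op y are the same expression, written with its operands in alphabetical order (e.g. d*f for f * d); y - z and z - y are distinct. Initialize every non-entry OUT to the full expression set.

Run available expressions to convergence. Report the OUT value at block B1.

Answer: {d*d}

Working:
Per-block solution:
  B0:  IN={}  OUT={}
  B1:  IN={}  OUT={d*d}
  B2:  IN={d*d}  OUT={f-f}
  B3:  IN={f-f}  OUT={c-c, f-f}
  B4:  IN={c-c, f-f}  OUT={c-c}
  B5:  IN={c-c}  OUT={c-c, d-d}
  B6:  IN={c-c}  OUT={c-c, c-d}
  B7:  IN={c-c, c-d}  OUT={a*b, c-c, c-d}
  B8:  IN={a*b, c-c, c-d}  OUT={a*b, c-c, c-d}
  B9:  IN={a*b, c-c, c-d}  OUT={a*b, b*d}

Merge at B1: IN[B1] = OUT[B0] ∩ OUT[B4] = {}
Applying B1's transfer function to that IN value gives OUT[B1] (row B1 above).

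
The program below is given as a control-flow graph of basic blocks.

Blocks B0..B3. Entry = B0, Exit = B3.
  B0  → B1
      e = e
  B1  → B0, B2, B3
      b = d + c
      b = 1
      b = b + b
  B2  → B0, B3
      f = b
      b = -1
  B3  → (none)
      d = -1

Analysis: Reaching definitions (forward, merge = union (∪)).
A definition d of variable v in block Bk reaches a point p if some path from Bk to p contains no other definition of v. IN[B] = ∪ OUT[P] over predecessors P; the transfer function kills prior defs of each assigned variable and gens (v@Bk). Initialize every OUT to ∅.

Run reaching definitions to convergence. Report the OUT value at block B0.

Answer: {b@B1, b@B2, e@B0, f@B2}

Working:
Fixpoint table:
  B0:   IN={b@B1, b@B2, e@B0, f@B2}   OUT={b@B1, b@B2, e@B0, f@B2}
  B1:   IN={b@B1, b@B2, e@B0, f@B2}   OUT={b@B1, e@B0, f@B2}
  B2:   IN={b@B1, e@B0, f@B2}   OUT={b@B2, e@B0, f@B2}
  B3:   IN={b@B1, b@B2, e@B0, f@B2}   OUT={b@B1, b@B2, d@B3, e@B0, f@B2}

Merge at B0 (entry node, so the boundary value {} is joined with the incoming edge(s)): IN[B0] = {} ⊔ OUT[B1] ⊔ OUT[B2] = {b@B1, b@B2, e@B0, f@B2}
Applying B0's transfer function to that IN value gives OUT[B0] (row B0 above).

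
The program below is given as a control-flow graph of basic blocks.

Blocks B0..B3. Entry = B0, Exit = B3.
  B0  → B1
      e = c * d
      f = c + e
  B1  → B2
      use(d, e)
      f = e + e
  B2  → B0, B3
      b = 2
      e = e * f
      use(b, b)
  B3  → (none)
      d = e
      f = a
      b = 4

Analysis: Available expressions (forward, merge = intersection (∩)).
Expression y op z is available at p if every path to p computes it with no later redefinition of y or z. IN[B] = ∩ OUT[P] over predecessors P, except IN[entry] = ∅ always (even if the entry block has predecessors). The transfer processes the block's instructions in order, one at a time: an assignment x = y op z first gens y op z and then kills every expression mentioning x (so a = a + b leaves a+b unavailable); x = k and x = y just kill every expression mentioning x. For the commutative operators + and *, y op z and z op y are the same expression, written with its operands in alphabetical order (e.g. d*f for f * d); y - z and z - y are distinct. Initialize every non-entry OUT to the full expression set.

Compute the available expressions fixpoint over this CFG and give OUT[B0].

Converged values:
  B0: | IN={} | OUT={c*d, c+e}
  B1: | IN={c*d, c+e} | OUT={c*d, c+e, e+e}
  B2: | IN={c*d, c+e, e+e} | OUT={c*d}
  B3: | IN={c*d} | OUT={}

Merge at B0 (entry node, so the boundary value {} is joined with the incoming edge(s)): IN[B0] = {} ∩ OUT[B2] = {}
Applying B0's transfer function to that IN value gives OUT[B0] (row B0 above).

Answer: {c*d, c+e}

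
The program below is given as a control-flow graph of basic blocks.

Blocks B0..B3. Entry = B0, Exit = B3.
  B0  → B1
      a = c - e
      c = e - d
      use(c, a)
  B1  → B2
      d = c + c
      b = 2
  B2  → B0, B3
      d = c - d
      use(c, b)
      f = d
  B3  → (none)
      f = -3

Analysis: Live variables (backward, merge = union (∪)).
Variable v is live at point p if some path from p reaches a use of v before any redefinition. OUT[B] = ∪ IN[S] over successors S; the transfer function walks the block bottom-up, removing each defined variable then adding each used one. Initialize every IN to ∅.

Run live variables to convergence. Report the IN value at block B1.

Per-block solution:
  B0: | IN={c, d, e} | OUT={c, e}
  B1: | IN={c, e} | OUT={b, c, d, e}
  B2: | IN={b, c, d, e} | OUT={c, d, e}
  B3: | IN={} | OUT={}

Merge at B1: OUT[B1] = IN[B2] = {b, c, d, e}
Applying B1's transfer function to that OUT value gives IN[B1] (row B1 above).

Answer: {c, e}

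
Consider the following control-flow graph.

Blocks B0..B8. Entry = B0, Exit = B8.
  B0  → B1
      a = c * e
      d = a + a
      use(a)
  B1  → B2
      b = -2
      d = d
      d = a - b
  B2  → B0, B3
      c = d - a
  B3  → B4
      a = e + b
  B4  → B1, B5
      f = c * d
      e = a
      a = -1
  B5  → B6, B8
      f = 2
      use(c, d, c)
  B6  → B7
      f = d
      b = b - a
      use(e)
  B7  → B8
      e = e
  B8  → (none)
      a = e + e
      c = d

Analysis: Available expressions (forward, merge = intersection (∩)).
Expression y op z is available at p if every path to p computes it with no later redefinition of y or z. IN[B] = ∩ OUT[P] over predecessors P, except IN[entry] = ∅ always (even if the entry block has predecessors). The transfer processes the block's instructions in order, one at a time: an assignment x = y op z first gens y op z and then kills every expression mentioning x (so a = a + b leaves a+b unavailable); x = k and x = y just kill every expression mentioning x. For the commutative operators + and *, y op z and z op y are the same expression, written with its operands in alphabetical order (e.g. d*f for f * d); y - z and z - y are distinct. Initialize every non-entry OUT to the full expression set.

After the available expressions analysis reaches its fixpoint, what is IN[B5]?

Answer: {c*d}

Derivation:
Per-block solution:
  B0: | IN={} | OUT={a+a, c*e}
  B1: | IN={} | OUT={a-b}
  B2: | IN={a-b} | OUT={a-b, d-a}
  B3: | IN={a-b, d-a} | OUT={b+e}
  B4: | IN={b+e} | OUT={c*d}
  B5: | IN={c*d} | OUT={c*d}
  B6: | IN={c*d} | OUT={c*d}
  B7: | IN={c*d} | OUT={c*d}
  B8: | IN={c*d} | OUT={e+e}

Merge at B5: IN[B5] = OUT[B4] = {c*d}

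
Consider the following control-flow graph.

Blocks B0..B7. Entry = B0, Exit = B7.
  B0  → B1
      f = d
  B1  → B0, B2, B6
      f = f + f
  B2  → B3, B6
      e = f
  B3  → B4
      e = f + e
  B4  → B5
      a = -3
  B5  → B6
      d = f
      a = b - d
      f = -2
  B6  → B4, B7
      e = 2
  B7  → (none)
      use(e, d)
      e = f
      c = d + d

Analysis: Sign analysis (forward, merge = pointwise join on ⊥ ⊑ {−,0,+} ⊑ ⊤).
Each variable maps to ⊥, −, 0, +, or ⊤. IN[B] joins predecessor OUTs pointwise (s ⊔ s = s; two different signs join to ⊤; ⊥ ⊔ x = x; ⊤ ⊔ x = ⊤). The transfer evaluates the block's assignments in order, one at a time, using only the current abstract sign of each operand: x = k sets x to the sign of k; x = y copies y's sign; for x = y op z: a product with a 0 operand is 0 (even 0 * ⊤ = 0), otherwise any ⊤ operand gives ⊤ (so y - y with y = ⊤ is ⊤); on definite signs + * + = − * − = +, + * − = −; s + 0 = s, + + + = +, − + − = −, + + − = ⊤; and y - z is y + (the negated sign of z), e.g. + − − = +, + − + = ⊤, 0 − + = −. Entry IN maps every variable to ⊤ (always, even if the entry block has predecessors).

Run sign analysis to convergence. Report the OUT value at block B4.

Answer: {a: -, b: ⊤, c: ⊤, d: ⊤, e: ⊤, f: ⊤}

Working:
Converged values:
  B0:   IN=(all ⊤)   OUT=(all ⊤)
  B1:   IN=(all ⊤)   OUT=(all ⊤)
  B2:   IN=(all ⊤)   OUT=(all ⊤)
  B3:   IN=(all ⊤)   OUT=(all ⊤)
  B4:   IN=(all ⊤)   OUT={a:-; rest ⊤}
  B5:   IN={a:-; rest ⊤}   OUT={f:-; rest ⊤}
  B6:   IN=(all ⊤)   OUT={e:+; rest ⊤}
  B7:   IN={e:+; rest ⊤}   OUT=(all ⊤)

Merge at B4: IN[B4] = OUT[B3] ⊔ OUT[B6] = {a: ⊤, b: ⊤, c: ⊤, d: ⊤, e: ⊤, f: ⊤}
Applying B4's transfer function to that IN value gives OUT[B4] (row B4 above).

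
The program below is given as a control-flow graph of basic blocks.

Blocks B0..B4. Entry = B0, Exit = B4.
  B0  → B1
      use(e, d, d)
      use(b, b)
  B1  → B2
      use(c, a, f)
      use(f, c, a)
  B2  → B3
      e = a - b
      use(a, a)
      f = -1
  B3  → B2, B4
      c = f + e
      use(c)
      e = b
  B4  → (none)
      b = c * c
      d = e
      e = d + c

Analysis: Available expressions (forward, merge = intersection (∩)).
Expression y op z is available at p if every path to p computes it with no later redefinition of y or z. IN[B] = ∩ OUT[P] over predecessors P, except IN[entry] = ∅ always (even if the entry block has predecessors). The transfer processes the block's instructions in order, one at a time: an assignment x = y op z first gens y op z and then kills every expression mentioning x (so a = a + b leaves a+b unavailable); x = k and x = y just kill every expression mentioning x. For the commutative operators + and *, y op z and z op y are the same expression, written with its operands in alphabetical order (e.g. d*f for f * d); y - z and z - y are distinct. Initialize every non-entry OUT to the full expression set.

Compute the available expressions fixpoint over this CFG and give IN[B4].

Converged values:
  B0:  IN={}  OUT={}
  B1:  IN={}  OUT={}
  B2:  IN={}  OUT={a-b}
  B3:  IN={a-b}  OUT={a-b}
  B4:  IN={a-b}  OUT={c*c, c+d}

Merge at B4: IN[B4] = OUT[B3] = {a-b}

Answer: {a-b}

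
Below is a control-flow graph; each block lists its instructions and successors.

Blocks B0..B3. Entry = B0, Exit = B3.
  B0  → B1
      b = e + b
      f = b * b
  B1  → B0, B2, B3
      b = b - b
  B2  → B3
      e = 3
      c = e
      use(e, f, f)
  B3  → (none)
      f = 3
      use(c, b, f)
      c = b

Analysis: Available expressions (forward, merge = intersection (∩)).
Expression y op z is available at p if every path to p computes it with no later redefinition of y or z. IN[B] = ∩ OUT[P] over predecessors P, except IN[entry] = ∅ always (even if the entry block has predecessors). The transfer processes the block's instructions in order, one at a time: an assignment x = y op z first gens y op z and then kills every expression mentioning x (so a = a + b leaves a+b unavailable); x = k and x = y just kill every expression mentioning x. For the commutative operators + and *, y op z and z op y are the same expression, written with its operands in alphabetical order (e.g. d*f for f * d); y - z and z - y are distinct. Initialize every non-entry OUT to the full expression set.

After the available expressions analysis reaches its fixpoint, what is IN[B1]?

Answer: {b*b}

Trace:
Per-block solution:
  B0:  IN={}  OUT={b*b}
  B1:  IN={b*b}  OUT={}
  B2:  IN={}  OUT={}
  B3:  IN={}  OUT={}

Merge at B1: IN[B1] = OUT[B0] = {b*b}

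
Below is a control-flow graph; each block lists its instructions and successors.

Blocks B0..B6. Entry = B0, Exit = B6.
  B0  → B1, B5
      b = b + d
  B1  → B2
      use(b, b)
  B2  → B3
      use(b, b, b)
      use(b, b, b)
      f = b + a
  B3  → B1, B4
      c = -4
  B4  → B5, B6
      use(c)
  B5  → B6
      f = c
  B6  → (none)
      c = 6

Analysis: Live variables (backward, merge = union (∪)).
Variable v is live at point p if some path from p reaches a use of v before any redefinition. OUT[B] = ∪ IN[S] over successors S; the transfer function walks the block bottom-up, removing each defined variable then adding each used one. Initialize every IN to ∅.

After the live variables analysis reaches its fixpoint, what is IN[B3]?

Answer: {a, b}

Working:
Fixpoint table:
  B0:   IN={a, b, c, d}   OUT={a, b, c}
  B1:   IN={a, b}   OUT={a, b}
  B2:   IN={a, b}   OUT={a, b}
  B3:   IN={a, b}   OUT={a, b, c}
  B4:   IN={c}   OUT={c}
  B5:   IN={c}   OUT={}
  B6:   IN={}   OUT={}

Merge at B3: OUT[B3] = IN[B1] ⊔ IN[B4] = {a, b, c}
Applying B3's transfer function to that OUT value gives IN[B3] (row B3 above).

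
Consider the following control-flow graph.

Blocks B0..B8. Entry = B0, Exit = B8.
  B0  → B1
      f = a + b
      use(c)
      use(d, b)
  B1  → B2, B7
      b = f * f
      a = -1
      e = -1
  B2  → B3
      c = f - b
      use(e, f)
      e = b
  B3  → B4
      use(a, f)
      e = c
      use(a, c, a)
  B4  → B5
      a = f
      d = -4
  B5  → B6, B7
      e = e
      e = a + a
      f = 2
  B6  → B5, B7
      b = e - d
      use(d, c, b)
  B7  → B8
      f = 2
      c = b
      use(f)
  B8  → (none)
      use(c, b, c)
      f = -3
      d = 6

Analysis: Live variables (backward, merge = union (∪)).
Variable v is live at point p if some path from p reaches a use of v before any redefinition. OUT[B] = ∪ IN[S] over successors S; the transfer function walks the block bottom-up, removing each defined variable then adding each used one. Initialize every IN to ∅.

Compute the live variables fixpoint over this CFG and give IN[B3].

Answer: {a, b, c, f}

Derivation:
Converged values:
  B0: | IN={a, b, c, d} | OUT={f}
  B1: | IN={f} | OUT={a, b, e, f}
  B2: | IN={a, b, e, f} | OUT={a, b, c, f}
  B3: | IN={a, b, c, f} | OUT={b, c, e, f}
  B4: | IN={b, c, e, f} | OUT={a, b, c, d, e}
  B5: | IN={a, b, c, d, e} | OUT={a, b, c, d, e}
  B6: | IN={a, c, d, e} | OUT={a, b, c, d, e}
  B7: | IN={b} | OUT={b, c}
  B8: | IN={b, c} | OUT={}

Merge at B3: OUT[B3] = IN[B4] = {b, c, e, f}
Applying B3's transfer function to that OUT value gives IN[B3] (row B3 above).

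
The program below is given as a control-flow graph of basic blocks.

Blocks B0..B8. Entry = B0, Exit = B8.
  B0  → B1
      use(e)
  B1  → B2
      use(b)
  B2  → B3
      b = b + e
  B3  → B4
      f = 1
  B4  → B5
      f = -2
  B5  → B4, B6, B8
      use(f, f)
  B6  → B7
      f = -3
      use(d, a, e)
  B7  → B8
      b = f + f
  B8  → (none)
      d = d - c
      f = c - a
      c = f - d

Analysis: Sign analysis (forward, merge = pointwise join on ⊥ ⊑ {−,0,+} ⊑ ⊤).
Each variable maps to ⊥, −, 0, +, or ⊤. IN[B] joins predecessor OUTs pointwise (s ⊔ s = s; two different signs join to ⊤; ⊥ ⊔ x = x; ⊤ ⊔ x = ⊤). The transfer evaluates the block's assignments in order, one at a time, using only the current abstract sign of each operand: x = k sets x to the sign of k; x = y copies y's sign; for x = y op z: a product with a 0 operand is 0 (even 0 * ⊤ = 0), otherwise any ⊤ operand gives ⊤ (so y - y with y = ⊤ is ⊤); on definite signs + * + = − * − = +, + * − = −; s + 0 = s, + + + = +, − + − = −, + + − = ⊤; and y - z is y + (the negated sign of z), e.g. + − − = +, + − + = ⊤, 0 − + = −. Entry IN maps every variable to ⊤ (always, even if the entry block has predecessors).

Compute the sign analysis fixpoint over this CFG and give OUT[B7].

Fixpoint table:
  B0: | IN=(all ⊤) | OUT=(all ⊤)
  B1: | IN=(all ⊤) | OUT=(all ⊤)
  B2: | IN=(all ⊤) | OUT=(all ⊤)
  B3: | IN=(all ⊤) | OUT={f:+; rest ⊤}
  B4: | IN=(all ⊤) | OUT={f:-; rest ⊤}
  B5: | IN={f:-; rest ⊤} | OUT={f:-; rest ⊤}
  B6: | IN={f:-; rest ⊤} | OUT={f:-; rest ⊤}
  B7: | IN={f:-; rest ⊤} | OUT={b:-, f:-; rest ⊤}
  B8: | IN={f:-; rest ⊤} | OUT=(all ⊤)

Merge at B7: IN[B7] = OUT[B6] = {a: ⊤, b: ⊤, c: ⊤, d: ⊤, e: ⊤, f: -}
Applying B7's transfer function to that IN value gives OUT[B7] (row B7 above).

Answer: {a: ⊤, b: -, c: ⊤, d: ⊤, e: ⊤, f: -}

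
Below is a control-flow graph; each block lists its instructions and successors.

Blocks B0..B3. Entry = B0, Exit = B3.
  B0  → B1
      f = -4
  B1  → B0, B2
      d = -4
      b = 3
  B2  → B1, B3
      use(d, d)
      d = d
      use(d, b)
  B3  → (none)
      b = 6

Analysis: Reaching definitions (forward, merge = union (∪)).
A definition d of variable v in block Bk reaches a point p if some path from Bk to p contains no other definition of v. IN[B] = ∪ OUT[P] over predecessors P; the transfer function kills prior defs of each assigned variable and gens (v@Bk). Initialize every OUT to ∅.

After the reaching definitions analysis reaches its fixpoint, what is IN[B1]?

Answer: {b@B1, d@B1, d@B2, f@B0}

Working:
Fixpoint table:
  B0: | IN={b@B1, d@B1, f@B0} | OUT={b@B1, d@B1, f@B0}
  B1: | IN={b@B1, d@B1, d@B2, f@B0} | OUT={b@B1, d@B1, f@B0}
  B2: | IN={b@B1, d@B1, f@B0} | OUT={b@B1, d@B2, f@B0}
  B3: | IN={b@B1, d@B2, f@B0} | OUT={b@B3, d@B2, f@B0}

Merge at B1: IN[B1] = OUT[B0] ⊔ OUT[B2] = {b@B1, d@B1, d@B2, f@B0}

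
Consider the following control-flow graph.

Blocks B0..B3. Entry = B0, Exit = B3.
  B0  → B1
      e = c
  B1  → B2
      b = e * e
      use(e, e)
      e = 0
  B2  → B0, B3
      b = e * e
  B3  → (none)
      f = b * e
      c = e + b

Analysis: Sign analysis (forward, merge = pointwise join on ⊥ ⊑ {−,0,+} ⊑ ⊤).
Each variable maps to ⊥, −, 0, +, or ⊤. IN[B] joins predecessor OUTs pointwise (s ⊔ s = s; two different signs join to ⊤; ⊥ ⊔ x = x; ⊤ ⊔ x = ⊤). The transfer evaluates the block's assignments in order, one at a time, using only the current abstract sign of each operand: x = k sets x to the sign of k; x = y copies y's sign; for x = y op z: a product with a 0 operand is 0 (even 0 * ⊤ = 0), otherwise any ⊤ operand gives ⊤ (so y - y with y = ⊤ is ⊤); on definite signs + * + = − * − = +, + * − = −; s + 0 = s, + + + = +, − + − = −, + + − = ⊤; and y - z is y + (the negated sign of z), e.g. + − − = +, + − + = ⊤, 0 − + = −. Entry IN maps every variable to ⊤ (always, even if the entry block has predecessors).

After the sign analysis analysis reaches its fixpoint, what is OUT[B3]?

Answer: {a: ⊤, b: 0, c: 0, d: ⊤, e: 0, f: 0}

Derivation:
Fixpoint table:
  B0:  IN=(all ⊤)  OUT=(all ⊤)
  B1:  IN=(all ⊤)  OUT={e:0; rest ⊤}
  B2:  IN={e:0; rest ⊤}  OUT={b:0, e:0; rest ⊤}
  B3:  IN={b:0, e:0; rest ⊤}  OUT={b:0, c:0, e:0, f:0; rest ⊤}

Merge at B3: IN[B3] = OUT[B2] = {a: ⊤, b: 0, c: ⊤, d: ⊤, e: 0, f: ⊤}
Applying B3's transfer function to that IN value gives OUT[B3] (row B3 above).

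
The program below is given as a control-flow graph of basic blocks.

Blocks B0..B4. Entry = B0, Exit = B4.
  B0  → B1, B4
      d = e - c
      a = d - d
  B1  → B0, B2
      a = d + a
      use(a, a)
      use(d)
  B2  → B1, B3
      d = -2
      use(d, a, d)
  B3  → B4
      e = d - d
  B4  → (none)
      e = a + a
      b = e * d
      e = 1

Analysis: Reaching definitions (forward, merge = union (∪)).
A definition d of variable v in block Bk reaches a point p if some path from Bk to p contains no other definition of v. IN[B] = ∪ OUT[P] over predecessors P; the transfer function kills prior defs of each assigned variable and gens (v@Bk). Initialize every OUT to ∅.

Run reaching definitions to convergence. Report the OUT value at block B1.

Answer: {a@B1, d@B0, d@B2}

Derivation:
Fixpoint table:
  B0:   IN={a@B1, d@B0, d@B2}   OUT={a@B0, d@B0}
  B1:   IN={a@B0, a@B1, d@B0, d@B2}   OUT={a@B1, d@B0, d@B2}
  B2:   IN={a@B1, d@B0, d@B2}   OUT={a@B1, d@B2}
  B3:   IN={a@B1, d@B2}   OUT={a@B1, d@B2, e@B3}
  B4:   IN={a@B0, a@B1, d@B0, d@B2, e@B3}   OUT={a@B0, a@B1, b@B4, d@B0, d@B2, e@B4}

Merge at B1: IN[B1] = OUT[B0] ⊔ OUT[B2] = {a@B0, a@B1, d@B0, d@B2}
Applying B1's transfer function to that IN value gives OUT[B1] (row B1 above).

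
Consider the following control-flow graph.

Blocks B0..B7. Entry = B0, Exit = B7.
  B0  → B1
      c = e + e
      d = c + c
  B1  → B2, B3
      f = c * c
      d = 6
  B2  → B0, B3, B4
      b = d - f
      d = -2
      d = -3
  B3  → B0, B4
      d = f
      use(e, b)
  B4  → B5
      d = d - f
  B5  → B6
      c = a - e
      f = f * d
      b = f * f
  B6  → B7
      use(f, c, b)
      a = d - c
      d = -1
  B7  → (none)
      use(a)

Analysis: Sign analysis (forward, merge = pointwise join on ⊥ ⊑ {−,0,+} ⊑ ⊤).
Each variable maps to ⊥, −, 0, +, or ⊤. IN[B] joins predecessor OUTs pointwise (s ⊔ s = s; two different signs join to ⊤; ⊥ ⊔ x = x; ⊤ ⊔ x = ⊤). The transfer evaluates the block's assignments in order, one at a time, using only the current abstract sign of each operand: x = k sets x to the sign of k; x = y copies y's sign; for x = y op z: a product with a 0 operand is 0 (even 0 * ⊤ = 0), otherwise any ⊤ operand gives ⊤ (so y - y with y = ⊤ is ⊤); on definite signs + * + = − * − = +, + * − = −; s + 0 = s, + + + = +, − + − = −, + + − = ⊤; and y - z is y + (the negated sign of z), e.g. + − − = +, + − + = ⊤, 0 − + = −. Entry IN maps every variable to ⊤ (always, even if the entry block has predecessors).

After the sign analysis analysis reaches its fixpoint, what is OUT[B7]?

Answer: {a: ⊤, b: ⊤, c: ⊤, d: -, e: ⊤, f: ⊤}

Trace:
Per-block solution:
  B0:   IN=(all ⊤)   OUT=(all ⊤)
  B1:   IN=(all ⊤)   OUT={d:+; rest ⊤}
  B2:   IN={d:+; rest ⊤}   OUT={d:-; rest ⊤}
  B3:   IN=(all ⊤)   OUT=(all ⊤)
  B4:   IN=(all ⊤)   OUT=(all ⊤)
  B5:   IN=(all ⊤)   OUT=(all ⊤)
  B6:   IN=(all ⊤)   OUT={d:-; rest ⊤}
  B7:   IN={d:-; rest ⊤}   OUT={d:-; rest ⊤}

Merge at B7: IN[B7] = OUT[B6] = {a: ⊤, b: ⊤, c: ⊤, d: -, e: ⊤, f: ⊤}
Applying B7's transfer function to that IN value gives OUT[B7] (row B7 above).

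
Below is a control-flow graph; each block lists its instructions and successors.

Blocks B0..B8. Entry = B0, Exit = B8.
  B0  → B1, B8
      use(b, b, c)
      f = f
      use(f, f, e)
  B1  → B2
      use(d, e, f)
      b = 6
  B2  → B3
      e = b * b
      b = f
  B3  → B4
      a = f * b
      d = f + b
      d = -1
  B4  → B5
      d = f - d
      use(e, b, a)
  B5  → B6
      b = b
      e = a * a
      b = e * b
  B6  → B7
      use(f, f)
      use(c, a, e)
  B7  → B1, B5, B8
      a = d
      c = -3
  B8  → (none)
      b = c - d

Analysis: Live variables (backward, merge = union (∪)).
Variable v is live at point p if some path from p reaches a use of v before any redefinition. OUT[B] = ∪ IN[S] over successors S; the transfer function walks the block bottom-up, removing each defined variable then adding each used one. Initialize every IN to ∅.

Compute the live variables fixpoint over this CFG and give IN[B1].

Answer: {c, d, e, f}

Working:
Per-block solution:
  B0: | IN={b, c, d, e, f} | OUT={c, d, e, f}
  B1: | IN={c, d, e, f} | OUT={b, c, f}
  B2: | IN={b, c, f} | OUT={b, c, e, f}
  B3: | IN={b, c, e, f} | OUT={a, b, c, d, e, f}
  B4: | IN={a, b, c, d, e, f} | OUT={a, b, c, d, f}
  B5: | IN={a, b, c, d, f} | OUT={a, b, c, d, e, f}
  B6: | IN={a, b, c, d, e, f} | OUT={b, d, e, f}
  B7: | IN={b, d, e, f} | OUT={a, b, c, d, e, f}
  B8: | IN={c, d} | OUT={}

Merge at B1: OUT[B1] = IN[B2] = {b, c, f}
Applying B1's transfer function to that OUT value gives IN[B1] (row B1 above).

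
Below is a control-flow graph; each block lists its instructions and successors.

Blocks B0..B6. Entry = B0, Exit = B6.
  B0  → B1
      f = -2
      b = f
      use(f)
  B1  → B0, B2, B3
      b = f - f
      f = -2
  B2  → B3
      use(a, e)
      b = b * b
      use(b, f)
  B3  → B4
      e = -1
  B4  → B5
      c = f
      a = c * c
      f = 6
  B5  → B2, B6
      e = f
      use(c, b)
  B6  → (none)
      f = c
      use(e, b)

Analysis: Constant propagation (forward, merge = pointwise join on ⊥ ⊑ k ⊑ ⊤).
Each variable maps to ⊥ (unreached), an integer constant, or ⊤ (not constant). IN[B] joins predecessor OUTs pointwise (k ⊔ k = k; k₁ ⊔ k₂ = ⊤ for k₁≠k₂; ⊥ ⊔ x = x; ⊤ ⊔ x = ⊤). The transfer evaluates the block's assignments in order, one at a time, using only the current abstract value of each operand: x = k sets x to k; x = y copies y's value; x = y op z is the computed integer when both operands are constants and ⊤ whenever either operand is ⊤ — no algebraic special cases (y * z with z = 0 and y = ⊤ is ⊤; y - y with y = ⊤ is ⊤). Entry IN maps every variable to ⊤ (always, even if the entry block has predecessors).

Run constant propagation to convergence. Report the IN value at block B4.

Per-block solution:
  B0:   IN=(all ⊤)   OUT={b:-2, f:-2; rest ⊤}
  B1:   IN={b:-2, f:-2; rest ⊤}   OUT={b:0, f:-2; rest ⊤}
  B2:   IN={b:0; rest ⊤}   OUT={b:0; rest ⊤}
  B3:   IN={b:0; rest ⊤}   OUT={b:0, e:-1; rest ⊤}
  B4:   IN={b:0, e:-1; rest ⊤}   OUT={b:0, e:-1, f:6; rest ⊤}
  B5:   IN={b:0, e:-1, f:6; rest ⊤}   OUT={b:0, e:6, f:6; rest ⊤}
  B6:   IN={b:0, e:6, f:6; rest ⊤}   OUT={b:0, e:6; rest ⊤}

Merge at B4: IN[B4] = OUT[B3] = {a: ⊤, b: 0, c: ⊤, d: ⊤, e: -1, f: ⊤}

Answer: {a: ⊤, b: 0, c: ⊤, d: ⊤, e: -1, f: ⊤}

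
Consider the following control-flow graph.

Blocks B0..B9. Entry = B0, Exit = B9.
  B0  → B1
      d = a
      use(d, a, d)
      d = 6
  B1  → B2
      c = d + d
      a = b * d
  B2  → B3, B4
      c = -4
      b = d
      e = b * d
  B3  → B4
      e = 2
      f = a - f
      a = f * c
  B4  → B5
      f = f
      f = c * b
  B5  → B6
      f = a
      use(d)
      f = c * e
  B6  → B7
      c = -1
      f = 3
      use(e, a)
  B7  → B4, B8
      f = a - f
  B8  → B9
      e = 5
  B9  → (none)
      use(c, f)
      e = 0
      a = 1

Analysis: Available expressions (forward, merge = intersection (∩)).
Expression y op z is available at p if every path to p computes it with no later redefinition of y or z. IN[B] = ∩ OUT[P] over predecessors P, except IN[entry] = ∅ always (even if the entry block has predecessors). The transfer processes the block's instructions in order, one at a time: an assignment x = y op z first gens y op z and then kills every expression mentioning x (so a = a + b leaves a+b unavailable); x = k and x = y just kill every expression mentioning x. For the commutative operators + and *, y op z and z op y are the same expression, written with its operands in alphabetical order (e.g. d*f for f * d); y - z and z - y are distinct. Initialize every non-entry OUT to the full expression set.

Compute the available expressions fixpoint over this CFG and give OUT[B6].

Per-block solution:
  B0:  IN={}  OUT={}
  B1:  IN={}  OUT={b*d, d+d}
  B2:  IN={b*d, d+d}  OUT={b*d, d+d}
  B3:  IN={b*d, d+d}  OUT={b*d, c*f, d+d}
  B4:  IN={b*d, d+d}  OUT={b*c, b*d, d+d}
  B5:  IN={b*c, b*d, d+d}  OUT={b*c, b*d, c*e, d+d}
  B6:  IN={b*c, b*d, c*e, d+d}  OUT={b*d, d+d}
  B7:  IN={b*d, d+d}  OUT={b*d, d+d}
  B8:  IN={b*d, d+d}  OUT={b*d, d+d}
  B9:  IN={b*d, d+d}  OUT={b*d, d+d}

Merge at B6: IN[B6] = OUT[B5] = {b*c, b*d, c*e, d+d}
Applying B6's transfer function to that IN value gives OUT[B6] (row B6 above).

Answer: {b*d, d+d}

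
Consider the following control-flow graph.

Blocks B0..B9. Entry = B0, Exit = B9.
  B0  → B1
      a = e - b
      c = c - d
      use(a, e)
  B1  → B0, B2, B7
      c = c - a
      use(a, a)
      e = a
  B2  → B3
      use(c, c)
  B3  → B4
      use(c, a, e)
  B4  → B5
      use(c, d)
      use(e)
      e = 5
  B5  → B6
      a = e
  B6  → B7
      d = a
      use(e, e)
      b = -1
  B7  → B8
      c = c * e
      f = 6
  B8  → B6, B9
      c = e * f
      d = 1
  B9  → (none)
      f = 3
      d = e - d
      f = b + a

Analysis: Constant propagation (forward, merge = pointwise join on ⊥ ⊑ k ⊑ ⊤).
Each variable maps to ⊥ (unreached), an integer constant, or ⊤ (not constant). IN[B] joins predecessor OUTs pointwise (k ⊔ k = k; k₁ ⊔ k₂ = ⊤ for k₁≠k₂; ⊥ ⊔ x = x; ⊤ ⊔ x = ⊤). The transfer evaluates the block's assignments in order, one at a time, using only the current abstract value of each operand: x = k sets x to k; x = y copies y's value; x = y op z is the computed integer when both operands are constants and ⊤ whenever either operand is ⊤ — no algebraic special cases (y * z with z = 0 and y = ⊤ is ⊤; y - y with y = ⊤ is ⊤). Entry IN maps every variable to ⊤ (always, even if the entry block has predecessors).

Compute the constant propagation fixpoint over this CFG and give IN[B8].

Per-block solution:
  B0:   IN=(all ⊤)   OUT=(all ⊤)
  B1:   IN=(all ⊤)   OUT=(all ⊤)
  B2:   IN=(all ⊤)   OUT=(all ⊤)
  B3:   IN=(all ⊤)   OUT=(all ⊤)
  B4:   IN=(all ⊤)   OUT={e:5; rest ⊤}
  B5:   IN={e:5; rest ⊤}   OUT={a:5, e:5; rest ⊤}
  B6:   IN=(all ⊤)   OUT={b:-1; rest ⊤}
  B7:   IN=(all ⊤)   OUT={f:6; rest ⊤}
  B8:   IN={f:6; rest ⊤}   OUT={d:1, f:6; rest ⊤}
  B9:   IN={d:1, f:6; rest ⊤}   OUT=(all ⊤)

Merge at B8: IN[B8] = OUT[B7] = {a: ⊤, b: ⊤, c: ⊤, d: ⊤, e: ⊤, f: 6}

Answer: {a: ⊤, b: ⊤, c: ⊤, d: ⊤, e: ⊤, f: 6}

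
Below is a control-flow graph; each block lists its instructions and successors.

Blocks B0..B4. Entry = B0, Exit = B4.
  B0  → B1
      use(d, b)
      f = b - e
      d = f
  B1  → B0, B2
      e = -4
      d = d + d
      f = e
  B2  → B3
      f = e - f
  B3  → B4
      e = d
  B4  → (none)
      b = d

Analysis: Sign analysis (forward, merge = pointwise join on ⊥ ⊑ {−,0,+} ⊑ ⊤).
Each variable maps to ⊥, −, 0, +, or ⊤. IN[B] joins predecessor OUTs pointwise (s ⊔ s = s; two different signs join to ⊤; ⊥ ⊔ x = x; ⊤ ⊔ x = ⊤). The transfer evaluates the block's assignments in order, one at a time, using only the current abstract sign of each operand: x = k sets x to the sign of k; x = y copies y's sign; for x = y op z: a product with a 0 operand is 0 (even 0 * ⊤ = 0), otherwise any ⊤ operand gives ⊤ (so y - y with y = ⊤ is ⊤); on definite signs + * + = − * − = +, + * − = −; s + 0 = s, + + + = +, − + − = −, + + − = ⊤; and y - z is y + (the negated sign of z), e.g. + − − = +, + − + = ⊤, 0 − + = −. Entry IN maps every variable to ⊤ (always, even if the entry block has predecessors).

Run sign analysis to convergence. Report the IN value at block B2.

Answer: {a: ⊤, b: ⊤, c: ⊤, d: ⊤, e: -, f: -}

Trace:
Converged values:
  B0:   IN=(all ⊤)   OUT=(all ⊤)
  B1:   IN=(all ⊤)   OUT={e:-, f:-; rest ⊤}
  B2:   IN={e:-, f:-; rest ⊤}   OUT={e:-; rest ⊤}
  B3:   IN={e:-; rest ⊤}   OUT=(all ⊤)
  B4:   IN=(all ⊤)   OUT=(all ⊤)

Merge at B2: IN[B2] = OUT[B1] = {a: ⊤, b: ⊤, c: ⊤, d: ⊤, e: -, f: -}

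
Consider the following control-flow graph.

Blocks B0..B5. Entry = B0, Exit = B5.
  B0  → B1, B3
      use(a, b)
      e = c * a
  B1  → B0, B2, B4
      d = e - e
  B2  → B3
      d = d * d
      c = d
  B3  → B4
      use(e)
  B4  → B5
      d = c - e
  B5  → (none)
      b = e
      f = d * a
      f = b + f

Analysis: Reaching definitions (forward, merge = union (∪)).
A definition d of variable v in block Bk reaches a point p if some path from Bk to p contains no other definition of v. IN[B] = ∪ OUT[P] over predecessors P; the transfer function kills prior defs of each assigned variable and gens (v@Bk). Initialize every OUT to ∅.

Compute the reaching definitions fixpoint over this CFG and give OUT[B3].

Answer: {c@B2, d@B1, d@B2, e@B0}

Trace:
Converged values:
  B0:  IN={d@B1, e@B0}  OUT={d@B1, e@B0}
  B1:  IN={d@B1, e@B0}  OUT={d@B1, e@B0}
  B2:  IN={d@B1, e@B0}  OUT={c@B2, d@B2, e@B0}
  B3:  IN={c@B2, d@B1, d@B2, e@B0}  OUT={c@B2, d@B1, d@B2, e@B0}
  B4:  IN={c@B2, d@B1, d@B2, e@B0}  OUT={c@B2, d@B4, e@B0}
  B5:  IN={c@B2, d@B4, e@B0}  OUT={b@B5, c@B2, d@B4, e@B0, f@B5}

Merge at B3: IN[B3] = OUT[B0] ⊔ OUT[B2] = {c@B2, d@B1, d@B2, e@B0}
Applying B3's transfer function to that IN value gives OUT[B3] (row B3 above).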